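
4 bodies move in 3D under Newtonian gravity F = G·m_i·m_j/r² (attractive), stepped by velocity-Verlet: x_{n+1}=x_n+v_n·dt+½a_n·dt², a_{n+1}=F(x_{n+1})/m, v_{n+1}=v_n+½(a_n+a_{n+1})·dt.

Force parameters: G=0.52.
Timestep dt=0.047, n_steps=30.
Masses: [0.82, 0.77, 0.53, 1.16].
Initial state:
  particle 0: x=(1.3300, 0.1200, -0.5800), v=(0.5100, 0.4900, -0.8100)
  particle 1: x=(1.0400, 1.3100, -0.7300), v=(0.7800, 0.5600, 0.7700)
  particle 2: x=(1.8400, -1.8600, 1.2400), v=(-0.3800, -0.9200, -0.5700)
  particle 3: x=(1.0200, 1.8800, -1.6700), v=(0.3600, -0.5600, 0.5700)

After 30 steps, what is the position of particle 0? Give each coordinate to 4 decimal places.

(1.8505, 1.3333, -1.5542)

step 0: x0=(1.3300, 0.1200, -0.5800) x1=(1.0400, 1.3100, -0.7300) x2=(1.8400, -1.8600, 1.2400) x3=(1.0200, 1.8800, -1.6700)
step 1: x0=(1.3539, 0.1434, -0.6182) x1=(1.0767, 1.3363, -0.6942) x2=(1.8221, -1.9031, 1.2131) x3=(1.0369, 1.8534, -1.6428)
step 2: x0=(1.3776, 0.1676, -0.6565) x1=(1.1136, 1.3625, -0.6594) x2=(1.8042, -1.9461, 1.1861) x3=(1.0540, 1.8262, -1.6149)
step 3: x0=(1.4011, 0.1926, -0.6949) x1=(1.1505, 1.3885, -0.6256) x2=(1.7862, -1.9889, 1.1590) x3=(1.0711, 1.7984, -1.5861)
step 4: x0=(1.4245, 0.2185, -0.7334) x1=(1.1874, 1.4144, -0.5930) x2=(1.7682, -2.0315, 1.1317) x3=(1.0883, 1.7701, -1.5564)
step 5: x0=(1.4477, 0.2453, -0.7721) x1=(1.2244, 1.4401, -0.5615) x2=(1.7502, -2.0739, 1.1043) x3=(1.1056, 1.7412, -1.5258)
step 6: x0=(1.4707, 0.2729, -0.8107) x1=(1.2613, 1.4655, -0.5314) x2=(1.7322, -2.1161, 1.0767) x3=(1.1232, 1.7117, -1.4942)
step 7: x0=(1.4935, 0.3015, -0.8494) x1=(1.2982, 1.4906, -0.5027) x2=(1.7141, -2.1582, 1.0491) x3=(1.1409, 1.6817, -1.4616)
step 8: x0=(1.5160, 0.3311, -0.8882) x1=(1.3349, 1.5154, -0.4754) x2=(1.6960, -2.2000, 1.0213) x3=(1.1588, 1.6512, -1.4279)
step 9: x0=(1.5384, 0.3617, -0.9269) x1=(1.3715, 1.5398, -0.4497) x2=(1.6779, -2.2417, 0.9934) x3=(1.1771, 1.6201, -1.3932)
step 10: x0=(1.5605, 0.3934, -0.9657) x1=(1.4078, 1.5637, -0.4255) x2=(1.6597, -2.2832, 0.9655) x3=(1.1956, 1.5884, -1.3574)
step 11: x0=(1.5823, 0.4262, -1.0044) x1=(1.4439, 1.5872, -0.4030) x2=(1.6416, -2.3246, 0.9374) x3=(1.2146, 1.5563, -1.3205)
step 12: x0=(1.6039, 0.4602, -1.0431) x1=(1.4798, 1.6101, -0.3822) x2=(1.6234, -2.3657, 0.9092) x3=(1.2339, 1.5235, -1.2824)
step 13: x0=(1.6250, 0.4956, -1.0817) x1=(1.5152, 1.6323, -0.3631) x2=(1.6053, -2.4067, 0.8809) x3=(1.2538, 1.4901, -1.2432)
step 14: x0=(1.6457, 0.5323, -1.1203) x1=(1.5503, 1.6539, -0.3457) x2=(1.5871, -2.4475, 0.8525) x3=(1.2742, 1.4562, -1.2029)
step 15: x0=(1.6659, 0.5707, -1.1586) x1=(1.5849, 1.6746, -0.3300) x2=(1.5690, -2.4882, 0.8241) x3=(1.2953, 1.4215, -1.1615)
step 16: x0=(1.6854, 0.6108, -1.1966) x1=(1.6191, 1.6945, -0.3161) x2=(1.5508, -2.5287, 0.7955) x3=(1.3171, 1.3861, -1.1192)
step 17: x0=(1.7042, 0.6529, -1.2342) x1=(1.6527, 1.7135, -0.3039) x2=(1.5326, -2.5690, 0.7669) x3=(1.3399, 1.3499, -1.0760)
step 18: x0=(1.7220, 0.6970, -1.2710) x1=(1.6858, 1.7314, -0.2934) x2=(1.5144, -2.6092, 0.7382) x3=(1.3637, 1.3128, -1.0322)
step 19: x0=(1.7386, 0.7434, -1.3068) x1=(1.7184, 1.7482, -0.2844) x2=(1.4963, -2.6492, 0.7095) x3=(1.3886, 1.2749, -0.9880)
step 20: x0=(1.7539, 0.7919, -1.3410) x1=(1.7504, 1.7638, -0.2771) x2=(1.4781, -2.6890, 0.6806) x3=(1.4149, 1.2360, -0.9439)
step 21: x0=(1.7679, 0.8426, -1.3733) x1=(1.7817, 1.7782, -0.2712) x2=(1.4599, -2.7287, 0.6517) x3=(1.4426, 1.1965, -0.9001)
step 22: x0=(1.7804, 0.8951, -1.4032) x1=(1.8125, 1.7913, -0.2668) x2=(1.4418, -2.7682, 0.6228) x3=(1.4716, 1.1564, -0.8570)
step 23: x0=(1.7916, 0.9489, -1.4305) x1=(1.8428, 1.8030, -0.2637) x2=(1.4236, -2.8076, 0.5938) x3=(1.5019, 1.1163, -0.8149)
step 24: x0=(1.8017, 1.0036, -1.4549) x1=(1.8724, 1.8133, -0.2618) x2=(1.4055, -2.8468, 0.5647) x3=(1.5334, 1.0764, -0.7739)
step 25: x0=(1.8110, 1.0587, -1.4768) x1=(1.9016, 1.8222, -0.2610) x2=(1.3874, -2.8858, 0.5355) x3=(1.5659, 1.0370, -0.7340)
step 26: x0=(1.8196, 1.1139, -1.4962) x1=(1.9302, 1.8298, -0.2613) x2=(1.3693, -2.9247, 0.5064) x3=(1.5991, 0.9984, -0.6951)
step 27: x0=(1.8277, 1.1691, -1.5134) x1=(1.9583, 1.8359, -0.2626) x2=(1.3512, -2.9635, 0.4771) x3=(1.6330, 0.9607, -0.6571)
step 28: x0=(1.8354, 1.2241, -1.5286) x1=(1.9860, 1.8407, -0.2648) x2=(1.3331, -3.0021, 0.4478) x3=(1.6674, 0.9239, -0.6198)
step 29: x0=(1.8430, 1.2788, -1.5422) x1=(2.0132, 1.8442, -0.2678) x2=(1.3150, -3.0405, 0.4185) x3=(1.7023, 0.8882, -0.5831)
step 30: x0=(1.8505, 1.3333, -1.5542) x1=(2.0400, 1.8463, -0.2716) x2=(1.2970, -3.0788, 0.3892) x3=(1.7375, 0.8534, -0.5470)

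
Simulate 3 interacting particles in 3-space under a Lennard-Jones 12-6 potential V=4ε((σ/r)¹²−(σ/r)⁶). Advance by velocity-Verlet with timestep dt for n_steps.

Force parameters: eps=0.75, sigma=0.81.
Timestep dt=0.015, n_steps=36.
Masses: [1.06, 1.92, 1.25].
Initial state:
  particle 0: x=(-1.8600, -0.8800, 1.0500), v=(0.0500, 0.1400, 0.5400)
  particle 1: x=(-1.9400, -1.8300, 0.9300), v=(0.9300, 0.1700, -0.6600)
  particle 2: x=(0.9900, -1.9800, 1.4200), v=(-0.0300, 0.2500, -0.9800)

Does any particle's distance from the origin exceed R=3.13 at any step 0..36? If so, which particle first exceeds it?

no

step 0: x0=(-1.8600, -0.8800, 1.0500) x1=(-1.9400, -1.8300, 0.9300) x2=(0.9900, -1.9800, 1.4200)
step 1: x0=(-1.8593, -0.8781, 1.0581) x1=(-1.9260, -1.8273, 0.9201) x2=(0.9895, -1.9762, 1.4053)
step 2: x0=(-1.8586, -0.8766, 1.0661) x1=(-1.9121, -1.8245, 0.9103) x2=(0.9891, -1.9725, 1.3906)
step 3: x0=(-1.8579, -0.8755, 1.0740) x1=(-1.8981, -1.8214, 0.9004) x2=(0.9886, -1.9687, 1.3759)
step 4: x0=(-1.8572, -0.8748, 1.0819) x1=(-1.8841, -1.8180, 0.8907) x2=(0.9882, -1.9650, 1.3612)
step 5: x0=(-1.8566, -0.8745, 1.0897) x1=(-1.8701, -1.8145, 0.8809) x2=(0.9877, -1.9612, 1.3465)
step 6: x0=(-1.8559, -0.8746, 1.0974) x1=(-1.8561, -1.8107, 0.8713) x2=(0.9873, -1.9575, 1.3318)
step 7: x0=(-1.8553, -0.8751, 1.1050) x1=(-1.8421, -1.8067, 0.8616) x2=(0.9868, -1.9537, 1.3171)
step 8: x0=(-1.8546, -0.8760, 1.1125) x1=(-1.8281, -1.8025, 0.8520) x2=(0.9864, -1.9500, 1.3024)
step 9: x0=(-1.8539, -0.8773, 1.1199) x1=(-1.8141, -1.7981, 0.8425) x2=(0.9859, -1.9462, 1.2877)
step 10: x0=(-1.8532, -0.8790, 1.1272) x1=(-1.8001, -1.7935, 0.8331) x2=(0.9855, -1.9425, 1.2730)
step 11: x0=(-1.8525, -0.8811, 1.1344) x1=(-1.7861, -1.7886, 0.8237) x2=(0.9850, -1.9387, 1.2583)
step 12: x0=(-1.8518, -0.8835, 1.1414) x1=(-1.7721, -1.7836, 0.8144) x2=(0.9845, -1.9350, 1.2436)
step 13: x0=(-1.8510, -0.8863, 1.1483) x1=(-1.7582, -1.7783, 0.8052) x2=(0.9841, -1.9312, 1.2289)
step 14: x0=(-1.8502, -0.8895, 1.1550) x1=(-1.7442, -1.7728, 0.7960) x2=(0.9836, -1.9275, 1.2142)
step 15: x0=(-1.8494, -0.8931, 1.1616) x1=(-1.7303, -1.7671, 0.7870) x2=(0.9832, -1.9237, 1.1995)
step 16: x0=(-1.8485, -0.8970, 1.1681) x1=(-1.7165, -1.7613, 0.7780) x2=(0.9827, -1.9200, 1.1848)
step 17: x0=(-1.8475, -0.9013, 1.1743) x1=(-1.7026, -1.7552, 0.7691) x2=(0.9822, -1.9162, 1.1701)
step 18: x0=(-1.8465, -0.9059, 1.1805) x1=(-1.6888, -1.7489, 0.7603) x2=(0.9818, -1.9125, 1.1554)
step 19: x0=(-1.8454, -0.9109, 1.1864) x1=(-1.6750, -1.7425, 0.7516) x2=(0.9813, -1.9087, 1.1407)
step 20: x0=(-1.8443, -0.9162, 1.1922) x1=(-1.6613, -1.7359, 0.7429) x2=(0.9808, -1.9050, 1.1260)
step 21: x0=(-1.8430, -0.9218, 1.1978) x1=(-1.6476, -1.7291, 0.7344) x2=(0.9803, -1.9012, 1.1113)
step 22: x0=(-1.8417, -0.9277, 1.2032) x1=(-1.6339, -1.7221, 0.7260) x2=(0.9799, -1.8975, 1.0966)
step 23: x0=(-1.8404, -0.9339, 1.2085) x1=(-1.6203, -1.7149, 0.7177) x2=(0.9794, -1.8937, 1.0819)
step 24: x0=(-1.8389, -0.9404, 1.2135) x1=(-1.6067, -1.7077, 0.7095) x2=(0.9789, -1.8900, 1.0672)
step 25: x0=(-1.8374, -0.9472, 1.2184) x1=(-1.5932, -1.7002, 0.7013) x2=(0.9784, -1.8862, 1.0525)
step 26: x0=(-1.8358, -0.9542, 1.2231) x1=(-1.5797, -1.6926, 0.6933) x2=(0.9780, -1.8824, 1.0378)
step 27: x0=(-1.8340, -0.9615, 1.2277) x1=(-1.5663, -1.6849, 0.6854) x2=(0.9775, -1.8787, 1.0231)
step 28: x0=(-1.8322, -0.9691, 1.2320) x1=(-1.5529, -1.6770, 0.6776) x2=(0.9770, -1.8749, 1.0084)
step 29: x0=(-1.8303, -0.9769, 1.2362) x1=(-1.5395, -1.6690, 0.6698) x2=(0.9765, -1.8712, 0.9937)
step 30: x0=(-1.8283, -0.9849, 1.2401) x1=(-1.5263, -1.6609, 0.6622) x2=(0.9760, -1.8674, 0.9789)
step 31: x0=(-1.8262, -0.9931, 1.2439) x1=(-1.5130, -1.6526, 0.6547) x2=(0.9756, -1.8637, 0.9642)
step 32: x0=(-1.8241, -1.0015, 1.2475) x1=(-1.4998, -1.6443, 0.6473) x2=(0.9751, -1.8599, 0.9495)
step 33: x0=(-1.8218, -1.0101, 1.2509) x1=(-1.4867, -1.6358, 0.6400) x2=(0.9746, -1.8562, 0.9348)
step 34: x0=(-1.8194, -1.0189, 1.2542) x1=(-1.4736, -1.6273, 0.6328) x2=(0.9741, -1.8524, 0.9201)
step 35: x0=(-1.8169, -1.0279, 1.2572) x1=(-1.4606, -1.6186, 0.6256) x2=(0.9736, -1.8486, 0.9054)
step 36: x0=(-1.8143, -1.0371, 1.2601) x1=(-1.4477, -1.6098, 0.6186) x2=(0.9731, -1.8449, 0.8907)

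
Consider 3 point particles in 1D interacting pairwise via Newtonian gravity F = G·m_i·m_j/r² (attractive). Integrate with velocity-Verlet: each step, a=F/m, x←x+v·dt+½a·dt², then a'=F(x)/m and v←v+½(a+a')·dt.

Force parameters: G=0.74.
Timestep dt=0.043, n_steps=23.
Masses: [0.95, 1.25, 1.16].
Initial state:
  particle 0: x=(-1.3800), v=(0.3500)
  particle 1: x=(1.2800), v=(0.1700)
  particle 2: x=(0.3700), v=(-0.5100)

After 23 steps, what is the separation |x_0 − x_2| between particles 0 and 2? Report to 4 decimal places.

step 0: x0=(-1.3800) x1=(1.2800) x2=(0.3700)
step 1: x0=(-1.3646) x1=(1.2863) x2=(0.3489)
step 2: x0=(-1.3484) x1=(1.2905) x2=(0.3293)
step 3: x0=(-1.3313) x1=(1.2929) x2=(0.3111)
step 4: x0=(-1.3135) x1=(1.2934) x2=(0.2941)
step 5: x0=(-1.2947) x1=(1.2922) x2=(0.2784)
step 6: x0=(-1.2751) x1=(1.2892) x2=(0.2639)
step 7: x0=(-1.2546) x1=(1.2845) x2=(0.2504)
step 8: x0=(-1.2331) x1=(1.2781) x2=(0.2379)
step 9: x0=(-1.2105) x1=(1.2700) x2=(0.2264)
step 10: x0=(-1.1870) x1=(1.2603) x2=(0.2158)
step 11: x0=(-1.1623) x1=(1.2489) x2=(0.2062)
step 12: x0=(-1.1365) x1=(1.2358) x2=(0.1974)
step 13: x0=(-1.1095) x1=(1.2211) x2=(0.1895)
step 14: x0=(-1.0812) x1=(1.2045) x2=(0.1825)
step 15: x0=(-1.0517) x1=(1.1863) x2=(0.1762)
step 16: x0=(-1.0207) x1=(1.1662) x2=(0.1708)
step 17: x0=(-0.9882) x1=(1.1442) x2=(0.1661)
step 18: x0=(-0.9542) x1=(1.1203) x2=(0.1623)
step 19: x0=(-0.9185) x1=(1.0943) x2=(0.1593)
step 20: x0=(-0.8811) x1=(1.0662) x2=(0.1572)
step 21: x0=(-0.8417) x1=(1.0359) x2=(0.1559)
step 22: x0=(-0.8002) x1=(1.0031) x2=(0.1555)
step 23: x0=(-0.7564) x1=(0.9677) x2=(0.1561)

0.9125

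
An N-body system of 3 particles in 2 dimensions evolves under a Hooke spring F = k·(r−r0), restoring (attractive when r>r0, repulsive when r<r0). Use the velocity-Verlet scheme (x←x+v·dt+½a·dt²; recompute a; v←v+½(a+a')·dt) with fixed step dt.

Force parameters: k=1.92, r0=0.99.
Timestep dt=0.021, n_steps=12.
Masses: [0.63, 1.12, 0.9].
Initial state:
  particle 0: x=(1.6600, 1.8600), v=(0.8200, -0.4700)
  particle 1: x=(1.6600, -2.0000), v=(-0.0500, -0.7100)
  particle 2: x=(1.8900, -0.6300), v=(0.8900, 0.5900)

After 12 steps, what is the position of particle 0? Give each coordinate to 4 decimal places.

step 0: x0=(1.6600, 1.8600) x1=(1.6600, -2.0000) x2=(1.8900, -0.6300)
step 1: x0=(1.6773, 1.8472) x1=(1.6590, -2.0137) x2=(1.9086, -0.6171)
step 2: x0=(1.6948, 1.8285) x1=(1.6580, -2.0249) x2=(1.9270, -0.6032)
step 3: x0=(1.7124, 1.8041) x1=(1.6571, -2.0335) x2=(1.9452, -0.5883)
step 4: x0=(1.7302, 1.7739) x1=(1.6564, -2.0397) x2=(1.9631, -0.5726)
step 5: x0=(1.7481, 1.7381) x1=(1.6557, -2.0434) x2=(1.9809, -0.5561)
step 6: x0=(1.7660, 1.6968) x1=(1.6552, -2.0445) x2=(1.9984, -0.5388)
step 7: x0=(1.7840, 1.6501) x1=(1.6549, -2.0432) x2=(2.0156, -0.5209)
step 8: x0=(1.8021, 1.5982) x1=(1.6547, -2.0394) x2=(2.0327, -0.5023)
step 9: x0=(1.8202, 1.5413) x1=(1.6547, -2.0332) x2=(2.0495, -0.4833)
step 10: x0=(1.8383, 1.4794) x1=(1.6549, -2.0245) x2=(2.0660, -0.4638)
step 11: x0=(1.8563, 1.4129) x1=(1.6553, -2.0135) x2=(2.0822, -0.4440)
step 12: x0=(1.8743, 1.3419) x1=(1.6560, -2.0002) x2=(2.0983, -0.4240)

(1.8743, 1.3419)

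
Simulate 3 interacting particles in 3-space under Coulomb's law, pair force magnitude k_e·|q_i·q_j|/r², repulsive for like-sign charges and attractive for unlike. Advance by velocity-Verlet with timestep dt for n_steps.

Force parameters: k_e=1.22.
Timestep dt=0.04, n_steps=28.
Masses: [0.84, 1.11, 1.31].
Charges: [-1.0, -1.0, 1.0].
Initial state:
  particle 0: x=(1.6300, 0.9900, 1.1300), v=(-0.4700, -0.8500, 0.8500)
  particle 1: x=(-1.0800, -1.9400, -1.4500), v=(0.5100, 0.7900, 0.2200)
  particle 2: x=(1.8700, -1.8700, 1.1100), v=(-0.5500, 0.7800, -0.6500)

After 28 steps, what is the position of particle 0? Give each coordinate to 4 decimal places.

(1.1435, -0.0927, 2.0569)

step 0: x0=(1.6300, 0.9900, 1.1300) x1=(-1.0800, -1.9400, -1.4500) x2=(1.8700, -1.8700, 1.1100)
step 1: x0=(1.6112, 0.9559, 1.1640) x1=(-1.0596, -1.9084, -1.4412) x2=(1.8480, -1.8387, 1.0840)
step 2: x0=(1.5926, 0.9216, 1.1981) x1=(-1.0391, -1.8769, -1.4323) x2=(1.8258, -1.8072, 1.0579)
step 3: x0=(1.5740, 0.8870, 1.2322) x1=(-1.0186, -1.8454, -1.4234) x2=(1.8036, -1.7756, 1.0317)
step 4: x0=(1.5555, 0.8521, 1.2664) x1=(-0.9980, -1.8140, -1.4145) x2=(1.7813, -1.7437, 1.0055)
step 5: x0=(1.5371, 0.8170, 1.3006) x1=(-0.9774, -1.7826, -1.4056) x2=(1.7588, -1.7116, 0.9793)
step 6: x0=(1.5188, 0.7816, 1.3348) x1=(-0.9568, -1.7512, -1.3966) x2=(1.7363, -1.6793, 0.9530)
step 7: x0=(1.5005, 0.7459, 1.3690) x1=(-0.9360, -1.7199, -1.3876) x2=(1.7136, -1.6467, 0.9266)
step 8: x0=(1.4824, 0.7099, 1.4033) x1=(-0.9153, -1.6887, -1.3785) x2=(1.6909, -1.6140, 0.9003)
step 9: x0=(1.4644, 0.6736, 1.4375) x1=(-0.8944, -1.6575, -1.3694) x2=(1.6680, -1.5809, 0.8739)
step 10: x0=(1.4465, 0.6369, 1.4717) x1=(-0.8735, -1.6263, -1.3602) x2=(1.6450, -1.5476, 0.8474)
step 11: x0=(1.4287, 0.5998, 1.5058) x1=(-0.8526, -1.5952, -1.3511) x2=(1.6219, -1.5140, 0.8210)
step 12: x0=(1.4110, 0.5624, 1.5399) x1=(-0.8315, -1.5642, -1.3418) x2=(1.5987, -1.4802, 0.7946)
step 13: x0=(1.3934, 0.5246, 1.5740) x1=(-0.8104, -1.5331, -1.3326) x2=(1.5753, -1.4461, 0.7682)
step 14: x0=(1.3759, 0.4864, 1.6079) x1=(-0.7892, -1.5022, -1.3233) x2=(1.5518, -1.4116, 0.7418)
step 15: x0=(1.3586, 0.4477, 1.6417) x1=(-0.7680, -1.4712, -1.3139) x2=(1.5281, -1.3769, 0.7154)
step 16: x0=(1.3414, 0.4087, 1.6753) x1=(-0.7466, -1.4403, -1.3045) x2=(1.5043, -1.3418, 0.6891)
step 17: x0=(1.3242, 0.3692, 1.7088) x1=(-0.7252, -1.4095, -1.2950) x2=(1.4803, -1.3065, 0.6629)
step 18: x0=(1.3072, 0.3292, 1.7421) x1=(-0.7036, -1.3787, -1.2855) x2=(1.4562, -1.2708, 0.6368)
step 19: x0=(1.2903, 0.2889, 1.7751) x1=(-0.6820, -1.3479, -1.2759) x2=(1.4319, -1.2348, 0.6107)
step 20: x0=(1.2736, 0.2480, 1.8079) x1=(-0.6602, -1.3172, -1.2663) x2=(1.4075, -1.1985, 0.5848)
step 21: x0=(1.2569, 0.2068, 1.8403) x1=(-0.6384, -1.2865, -1.2566) x2=(1.3828, -1.1619, 0.5591)
step 22: x0=(1.2404, 0.1651, 1.8725) x1=(-0.6164, -1.2558, -1.2468) x2=(1.3580, -1.1250, 0.5334)
step 23: x0=(1.2240, 0.1231, 1.9042) x1=(-0.5942, -1.2252, -1.2370) x2=(1.3331, -1.0878, 0.5080)
step 24: x0=(1.2077, 0.0806, 1.9356) x1=(-0.5720, -1.1946, -1.2271) x2=(1.3079, -1.0503, 0.4827)
step 25: x0=(1.1915, 0.0378, 1.9666) x1=(-0.5496, -1.1640, -1.2170) x2=(1.2825, -1.0126, 0.4576)
step 26: x0=(1.1754, -0.0054, 1.9971) x1=(-0.5270, -1.1334, -1.2070) x2=(1.2569, -0.9746, 0.4327)
step 27: x0=(1.1594, -0.0489, 2.0272) x1=(-0.5043, -1.1029, -1.1968) x2=(1.2312, -0.9364, 0.4081)
step 28: x0=(1.1435, -0.0927, 2.0569) x1=(-0.4814, -1.0724, -1.1865) x2=(1.2052, -0.8981, 0.3836)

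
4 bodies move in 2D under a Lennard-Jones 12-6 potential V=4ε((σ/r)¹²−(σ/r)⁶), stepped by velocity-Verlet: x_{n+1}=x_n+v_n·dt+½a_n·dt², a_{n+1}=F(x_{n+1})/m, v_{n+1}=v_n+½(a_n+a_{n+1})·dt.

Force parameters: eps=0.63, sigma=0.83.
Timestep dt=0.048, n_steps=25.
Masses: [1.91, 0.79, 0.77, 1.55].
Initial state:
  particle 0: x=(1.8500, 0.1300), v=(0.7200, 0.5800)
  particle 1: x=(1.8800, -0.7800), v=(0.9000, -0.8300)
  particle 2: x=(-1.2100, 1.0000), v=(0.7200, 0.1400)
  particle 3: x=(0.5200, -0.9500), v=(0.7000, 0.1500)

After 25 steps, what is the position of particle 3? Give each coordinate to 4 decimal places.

step 0: x0=(1.8500, 0.1300) x1=(1.8800, -0.7800) x2=(-1.2100, 1.0000) x3=(0.5200, -0.9500)
step 1: x0=(1.8845, 0.1586) x1=(1.9226, -0.8220) x2=(-1.1754, 1.0067) x3=(0.5540, -0.9427)
step 2: x0=(1.9189, 0.1854) x1=(1.9635, -0.8597) x2=(-1.1408, 1.0134) x3=(0.5889, -0.9352)
step 3: x0=(1.9534, 0.2099) x1=(2.0029, -0.8922) x2=(-1.1062, 1.0201) x3=(0.6245, -0.9276)
step 4: x0=(1.9878, 0.2324) x1=(2.0407, -0.9201) x2=(-1.0716, 1.0268) x3=(0.6610, -0.9199)
step 5: x0=(2.0223, 0.2532) x1=(2.0769, -0.9442) x2=(-1.0370, 1.0334) x3=(0.6983, -0.9121)
step 6: x0=(2.0567, 0.2727) x1=(2.1116, -0.9651) x2=(-1.0023, 1.0400) x3=(0.7364, -0.9042)
step 7: x0=(2.0910, 0.2910) x1=(2.1448, -0.9833) x2=(-0.9676, 1.0467) x3=(0.7752, -0.8962)
step 8: x0=(2.1254, 0.3083) x1=(2.1765, -0.9992) x2=(-0.9329, 1.0533) x3=(0.8149, -0.8882)
step 9: x0=(2.1596, 0.3248) x1=(2.2067, -1.0131) x2=(-0.8982, 1.0598) x3=(0.8554, -0.8801)
step 10: x0=(2.1939, 0.3405) x1=(2.2353, -1.0252) x2=(-0.8635, 1.0664) x3=(0.8968, -0.8720)
step 11: x0=(2.2280, 0.3555) x1=(2.2623, -1.0356) x2=(-0.8288, 1.0730) x3=(0.9391, -0.8640)
step 12: x0=(2.2621, 0.3700) x1=(2.2875, -1.0445) x2=(-0.7940, 1.0795) x3=(0.9823, -0.8559)
step 13: x0=(2.2962, 0.3838) x1=(2.3109, -1.0520) x2=(-0.7592, 1.0861) x3=(1.0265, -0.8479)
step 14: x0=(2.3301, 0.3972) x1=(2.3324, -1.0581) x2=(-0.7244, 1.0926) x3=(1.0718, -0.8399)
step 15: x0=(2.3640, 0.4101) x1=(2.3517, -1.0629) x2=(-0.6896, 1.0991) x3=(1.1183, -0.8320)
step 16: x0=(2.3978, 0.4225) x1=(2.3686, -1.0663) x2=(-0.6548, 1.1056) x3=(1.1661, -0.8243)
step 17: x0=(2.4315, 0.4345) x1=(2.3828, -1.0684) x2=(-0.6199, 1.1120) x3=(1.2154, -0.8167)
step 18: x0=(2.4651, 0.4461) x1=(2.3938, -1.0689) x2=(-0.5850, 1.1185) x3=(1.2664, -0.8094)
step 19: x0=(2.4986, 0.4573) x1=(2.4012, -1.0679) x2=(-0.5501, 1.1249) x3=(1.3194, -0.8024)
step 20: x0=(2.5320, 0.4681) x1=(2.4044, -1.0651) x2=(-0.5152, 1.1314) x3=(1.3747, -0.7958)
step 21: x0=(2.5653, 0.4785) x1=(2.4026, -1.0604) x2=(-0.4803, 1.1378) x3=(1.4326, -0.7897)
step 22: x0=(2.5984, 0.4886) x1=(2.3959, -1.0536) x2=(-0.4454, 1.1442) x3=(1.4931, -0.7842)
step 23: x0=(2.6315, 0.4983) x1=(2.3880, -1.0458) x2=(-0.4104, 1.1506) x3=(1.5545, -0.7788)
step 24: x0=(2.6644, 0.5076) x1=(2.3960, -1.0425) x2=(-0.3755, 1.1570) x3=(1.6079, -0.7706)
step 25: x0=(2.6971, 0.5166) x1=(2.4502, -1.0545) x2=(-0.3405, 1.1634) x3=(1.6379, -0.7542)

(1.6379, -0.7542)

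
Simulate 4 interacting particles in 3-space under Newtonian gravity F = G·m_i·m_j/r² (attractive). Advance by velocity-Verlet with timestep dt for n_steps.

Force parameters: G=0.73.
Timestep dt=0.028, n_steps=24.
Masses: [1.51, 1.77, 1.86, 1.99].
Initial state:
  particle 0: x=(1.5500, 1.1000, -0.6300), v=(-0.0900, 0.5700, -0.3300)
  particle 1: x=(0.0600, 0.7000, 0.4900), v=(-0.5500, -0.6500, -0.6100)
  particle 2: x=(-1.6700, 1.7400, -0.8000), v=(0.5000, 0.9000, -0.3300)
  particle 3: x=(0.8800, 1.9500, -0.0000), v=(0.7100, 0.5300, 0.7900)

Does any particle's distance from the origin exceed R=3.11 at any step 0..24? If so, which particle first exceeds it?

no

step 0: x0=(1.5500, 1.1000, -0.6300) x1=(0.0600, 0.7000, 0.4900) x2=(-1.6700, 1.7400, -0.8000) x3=(0.8800, 1.9500, -0.0000)
step 1: x0=(1.5471, 1.1162, -0.6390) x1=(0.0447, 0.6820, 0.4727) x2=(-1.6558, 1.7652, -0.8092) x3=(0.8999, 1.9645, 0.0220)
step 2: x0=(1.5436, 1.1328, -0.6474) x1=(0.0298, 0.6646, 0.4551) x2=(-1.6413, 1.7902, -0.8182) x3=(0.9196, 1.9783, 0.0438)
step 3: x0=(1.5393, 1.1499, -0.6553) x1=(0.0151, 0.6476, 0.4371) x2=(-1.6264, 1.8152, -0.8271) x3=(0.9393, 1.9914, 0.0654)
step 4: x0=(1.5345, 1.1674, -0.6627) x1=(0.0007, 0.6311, 0.4188) x2=(-1.6112, 1.8401, -0.8358) x3=(0.9590, 2.0038, 0.0866)
step 5: x0=(1.5290, 1.1853, -0.6694) x1=(-0.0135, 0.6151, 0.4002) x2=(-1.5956, 1.8649, -0.8443) x3=(0.9785, 2.0156, 0.1076)
step 6: x0=(1.5228, 1.2037, -0.6756) x1=(-0.0273, 0.5995, 0.3814) x2=(-1.5797, 1.8896, -0.8528) x3=(0.9980, 2.0268, 0.1282)
step 7: x0=(1.5161, 1.2224, -0.6812) x1=(-0.0410, 0.5844, 0.3622) x2=(-1.5634, 1.9142, -0.8610) x3=(1.0174, 2.0373, 0.1485)
step 8: x0=(1.5088, 1.2415, -0.6863) x1=(-0.0543, 0.5698, 0.3428) x2=(-1.5468, 1.9386, -0.8691) x3=(1.0367, 2.0473, 0.1685)
step 9: x0=(1.5009, 1.2611, -0.6907) x1=(-0.0674, 0.5556, 0.3232) x2=(-1.5299, 1.9630, -0.8771) x3=(1.0559, 2.0567, 0.1880)
step 10: x0=(1.4924, 1.2810, -0.6945) x1=(-0.0803, 0.5419, 0.3033) x2=(-1.5126, 1.9872, -0.8849) x3=(1.0749, 2.0654, 0.2071)
step 11: x0=(1.4834, 1.3013, -0.6976) x1=(-0.0930, 0.5286, 0.2832) x2=(-1.4950, 2.0113, -0.8926) x3=(1.0939, 2.0737, 0.2259)
step 12: x0=(1.4739, 1.3219, -0.7002) x1=(-0.1054, 0.5157, 0.2629) x2=(-1.4771, 2.0352, -0.9001) x3=(1.1127, 2.0814, 0.2441)
step 13: x0=(1.4639, 1.3429, -0.7021) x1=(-0.1175, 0.5033, 0.2424) x2=(-1.4588, 2.0591, -0.9074) x3=(1.1314, 2.0885, 0.2619)
step 14: x0=(1.4534, 1.3643, -0.7033) x1=(-0.1295, 0.4913, 0.2217) x2=(-1.4402, 2.0827, -0.9146) x3=(1.1500, 2.0952, 0.2793)
step 15: x0=(1.4424, 1.3860, -0.7039) x1=(-0.1412, 0.4798, 0.2008) x2=(-1.4213, 2.1063, -0.9216) x3=(1.1685, 2.1013, 0.2962)
step 16: x0=(1.4309, 1.4080, -0.7038) x1=(-0.1527, 0.4687, 0.1798) x2=(-1.4021, 2.1296, -0.9285) x3=(1.1868, 2.1069, 0.3125)
step 17: x0=(1.4190, 1.4303, -0.7030) x1=(-0.1639, 0.4580, 0.1586) x2=(-1.3825, 2.1529, -0.9352) x3=(1.2049, 2.1121, 0.3284)
step 18: x0=(1.4067, 1.4530, -0.7016) x1=(-0.1750, 0.4477, 0.1372) x2=(-1.3627, 2.1759, -0.9418) x3=(1.2229, 2.1168, 0.3437)
step 19: x0=(1.3939, 1.4759, -0.6994) x1=(-0.1858, 0.4378, 0.1157) x2=(-1.3425, 2.1988, -0.9482) x3=(1.2407, 2.1211, 0.3585)
step 20: x0=(1.3807, 1.4992, -0.6966) x1=(-0.1965, 0.4284, 0.0940) x2=(-1.3220, 2.2216, -0.9545) x3=(1.2584, 2.1249, 0.3727)
step 21: x0=(1.3672, 1.5227, -0.6930) x1=(-0.2069, 0.4194, 0.0722) x2=(-1.3012, 2.2441, -0.9606) x3=(1.2758, 2.1283, 0.3864)
step 22: x0=(1.3533, 1.5465, -0.6887) x1=(-0.2171, 0.4108, 0.0503) x2=(-1.2801, 2.2665, -0.9666) x3=(1.2931, 2.1312, 0.3995)
step 23: x0=(1.3390, 1.5705, -0.6837) x1=(-0.2271, 0.4026, 0.0283) x2=(-1.2586, 2.2888, -0.9724) x3=(1.3101, 2.1338, 0.4120)
step 24: x0=(1.3244, 1.5948, -0.6780) x1=(-0.2369, 0.3949, 0.0061) x2=(-1.2369, 2.3108, -0.9781) x3=(1.3270, 2.1360, 0.4240)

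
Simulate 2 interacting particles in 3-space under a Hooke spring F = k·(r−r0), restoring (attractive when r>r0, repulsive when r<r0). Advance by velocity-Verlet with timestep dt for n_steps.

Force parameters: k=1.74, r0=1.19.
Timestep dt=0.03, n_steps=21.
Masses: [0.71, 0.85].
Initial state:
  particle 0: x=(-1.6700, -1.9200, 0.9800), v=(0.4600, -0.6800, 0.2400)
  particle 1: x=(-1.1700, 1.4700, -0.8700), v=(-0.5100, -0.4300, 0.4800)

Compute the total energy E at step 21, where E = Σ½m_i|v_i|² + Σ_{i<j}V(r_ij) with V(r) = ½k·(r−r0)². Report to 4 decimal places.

6.9030

step 0: x0=(-1.6700, -1.9200, 0.9800) x1=(-1.1700, 1.4700, -0.8700)
step 1: x0=(-1.6558, -1.9378, 0.9858) x1=(-1.1856, 1.4549, -0.8544)
step 2: x0=(-1.6409, -1.9504, 0.9887) x1=(-1.2018, 1.4355, -0.8365)
step 3: x0=(-1.6253, -1.9579, 0.9889) x1=(-1.2186, 1.4118, -0.8162)
step 4: x0=(-1.6091, -1.9602, 0.9864) x1=(-1.2359, 1.3838, -0.7937)
step 5: x0=(-1.5924, -1.9574, 0.9811) x1=(-1.2537, 1.3515, -0.7688)
step 6: x0=(-1.5751, -1.9496, 0.9732) x1=(-1.2719, 1.3151, -0.7418)
step 7: x0=(-1.5574, -1.9370, 0.9627) x1=(-1.2905, 1.2746, -0.7127)
step 8: x0=(-1.5393, -1.9196, 0.9497) x1=(-1.3094, 1.2302, -0.6814)
step 9: x0=(-1.5208, -1.8976, 0.9344) x1=(-1.3286, 1.1818, -0.6482)
step 10: x0=(-1.5021, -1.8711, 0.9168) x1=(-1.3480, 1.1298, -0.6130)
step 11: x0=(-1.4831, -1.8403, 0.8969) x1=(-1.3676, 1.0741, -0.5761)
step 12: x0=(-1.4640, -1.8055, 0.8750) x1=(-1.3873, 1.0151, -0.5374)
step 13: x0=(-1.4448, -1.7668, 0.8512) x1=(-1.4072, 0.9528, -0.4970)
step 14: x0=(-1.4255, -1.7244, 0.8256) x1=(-1.4270, 0.8875, -0.4552)
step 15: x0=(-1.4063, -1.6786, 0.7983) x1=(-1.4469, 0.8193, -0.4120)
step 16: x0=(-1.3870, -1.6297, 0.7694) x1=(-1.4667, 0.7485, -0.3675)
step 17: x0=(-1.3679, -1.5779, 0.7392) x1=(-1.4865, 0.6753, -0.3218)
step 18: x0=(-1.3489, -1.5235, 0.7078) x1=(-1.5061, 0.5999, -0.2752)
step 19: x0=(-1.3301, -1.4668, 0.6753) x1=(-1.5256, 0.5226, -0.2276)
step 20: x0=(-1.3115, -1.4081, 0.6419) x1=(-1.5449, 0.4436, -0.1793)
step 21: x0=(-1.2931, -1.3477, 0.6077) x1=(-1.5641, 0.3632, -0.1303)
step 0 velocities: v0=(0.4600, -0.6800, 0.2400) v1=(-0.5100, -0.4300, 0.4800)
step 0: KE=0.5468, PE=6.3619, E=6.9087
step 21 velocities: v0=(0.6098, 2.0370, -1.1489) v1=(-0.6351, -2.6995, 1.6401)
step 21: KE=6.4854, PE=0.4176, E=6.9030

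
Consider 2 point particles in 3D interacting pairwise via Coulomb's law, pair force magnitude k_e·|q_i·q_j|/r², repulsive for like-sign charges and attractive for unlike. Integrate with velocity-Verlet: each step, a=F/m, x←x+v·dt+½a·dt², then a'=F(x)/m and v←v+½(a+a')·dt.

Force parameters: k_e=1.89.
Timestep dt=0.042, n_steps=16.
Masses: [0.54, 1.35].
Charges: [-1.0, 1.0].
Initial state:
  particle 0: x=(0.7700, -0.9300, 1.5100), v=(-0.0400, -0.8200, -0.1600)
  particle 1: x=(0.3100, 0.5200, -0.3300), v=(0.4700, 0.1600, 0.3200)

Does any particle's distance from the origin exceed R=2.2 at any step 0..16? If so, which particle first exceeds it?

no

step 0: x0=(0.7700, -0.9300, 1.5100) x1=(0.3100, 0.5200, -0.3300)
step 1: x0=(0.7682, -0.9641, 1.5029) x1=(0.3298, 0.5266, -0.3164)
step 2: x0=(0.7662, -0.9976, 1.4949) x1=(0.3496, 0.5329, -0.3025)
step 3: x0=(0.7641, -1.0303, 1.4861) x1=(0.3696, 0.5390, -0.2882)
step 4: x0=(0.7617, -1.0624, 1.4766) x1=(0.3896, 0.5447, -0.2736)
step 5: x0=(0.7592, -1.0937, 1.4663) x1=(0.4097, 0.5502, -0.2587)
step 6: x0=(0.7565, -1.1243, 1.4552) x1=(0.4298, 0.5554, -0.2436)
step 7: x0=(0.7537, -1.1542, 1.4433) x1=(0.4500, 0.5603, -0.2281)
step 8: x0=(0.7508, -1.1833, 1.4307) x1=(0.4702, 0.5649, -0.2123)
step 9: x0=(0.7477, -1.2117, 1.4175) x1=(0.4905, 0.5692, -0.1962)
step 10: x0=(0.7446, -1.2392, 1.4034) x1=(0.5109, 0.5731, -0.1799)
step 11: x0=(0.7413, -1.2660, 1.3888) x1=(0.5312, 0.5768, -0.1632)
step 12: x0=(0.7379, -1.2920, 1.3734) x1=(0.5517, 0.5801, -0.1463)
step 13: x0=(0.7345, -1.3172, 1.3574) x1=(0.5721, 0.5831, -0.1292)
step 14: x0=(0.7309, -1.3415, 1.3407) x1=(0.5926, 0.5858, -0.1117)
step 15: x0=(0.7273, -1.3650, 1.3234) x1=(0.6131, 0.5882, -0.0941)
step 16: x0=(0.7237, -1.3876, 1.3054) x1=(0.6336, 0.5902, -0.0761)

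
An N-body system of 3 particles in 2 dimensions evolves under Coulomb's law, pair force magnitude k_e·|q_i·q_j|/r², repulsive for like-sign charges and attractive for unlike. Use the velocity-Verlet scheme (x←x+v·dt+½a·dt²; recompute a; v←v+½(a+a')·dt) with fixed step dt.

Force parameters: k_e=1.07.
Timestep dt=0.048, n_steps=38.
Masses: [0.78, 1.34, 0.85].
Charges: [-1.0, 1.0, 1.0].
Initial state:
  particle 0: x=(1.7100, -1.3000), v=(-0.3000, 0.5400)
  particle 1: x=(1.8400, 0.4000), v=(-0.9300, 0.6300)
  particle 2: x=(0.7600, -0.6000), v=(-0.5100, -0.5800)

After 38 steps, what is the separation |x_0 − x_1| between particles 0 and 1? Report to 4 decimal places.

step 0: x0=(1.7100, -1.3000) x1=(1.8400, 0.4000) x2=(0.7600, -0.6000)
step 1: x0=(1.6947, -1.2729) x1=(1.7956, 0.4302) x2=(0.7359, -0.6289)
step 2: x0=(1.6776, -1.2433) x1=(1.7518, 0.4604) x2=(0.7126, -0.6600)
step 3: x0=(1.6583, -1.2114) x1=(1.7085, 0.4905) x2=(0.6905, -0.6931)
step 4: x0=(1.6368, -1.1772) x1=(1.6657, 0.5205) x2=(0.6697, -0.7282)
step 5: x0=(1.6127, -1.1407) x1=(1.6233, 0.5505) x2=(0.6505, -0.7654)
step 6: x0=(1.5859, -1.1020) x1=(1.5813, 0.5804) x2=(0.6332, -0.8044)
step 7: x0=(1.5561, -1.0612) x1=(1.5397, 0.6101) x2=(0.6181, -0.8451)
step 8: x0=(1.5230, -1.0186) x1=(1.4984, 0.6398) x2=(0.6056, -0.8873)
step 9: x0=(1.4861, -0.9743) x1=(1.4575, 0.6693) x2=(0.5959, -0.9308)
step 10: x0=(1.4453, -0.9286) x1=(1.4168, 0.6985) x2=(0.5894, -0.9753)
step 11: x0=(1.4002, -0.8819) x1=(1.3763, 0.7276) x2=(0.5865, -1.0203)
step 12: x0=(1.3505, -0.8349) x1=(1.3361, 0.7564) x2=(0.5875, -1.0653)
step 13: x0=(1.2960, -0.7880) x1=(1.2961, 0.7849) x2=(0.5925, -1.1097)
step 14: x0=(1.2367, -0.7420) x1=(1.2562, 0.8131) x2=(0.6018, -1.1527)
step 15: x0=(1.1728, -0.6977) x1=(1.2164, 0.8410) x2=(0.6151, -1.1936)
step 16: x0=(1.1046, -0.6559) x1=(1.1767, 0.8684) x2=(0.6320, -1.2317)
step 17: x0=(1.0330, -0.6171) x1=(1.1371, 0.8955) x2=(0.6522, -1.2663)
step 18: x0=(0.9586, -0.5817) x1=(1.0975, 0.9221) x2=(0.6748, -1.2971)
step 19: x0=(0.8823, -0.5500) x1=(1.0580, 0.9483) x2=(0.6991, -1.3238)
step 20: x0=(0.8051, -0.5217) x1=(1.0183, 0.9740) x2=(0.7244, -1.3467)
step 21: x0=(0.7276, -0.4966) x1=(0.9786, 0.9992) x2=(0.7500, -1.3659)
step 22: x0=(0.6505, -0.4743) x1=(0.9388, 1.0240) x2=(0.7755, -1.3818)
step 23: x0=(0.5741, -0.4545) x1=(0.8989, 1.0483) x2=(0.8004, -1.3947)
step 24: x0=(0.4988, -0.4366) x1=(0.8588, 1.0722) x2=(0.8246, -1.4051)
step 25: x0=(0.4247, -0.4203) x1=(0.8186, 1.0956) x2=(0.8480, -1.4134)
step 26: x0=(0.3521, -0.4053) x1=(0.7781, 1.1186) x2=(0.8703, -1.4198)
step 27: x0=(0.2809, -0.3912) x1=(0.7375, 1.1411) x2=(0.8917, -1.4247)
step 28: x0=(0.2111, -0.3778) x1=(0.6966, 1.1633) x2=(0.9121, -1.4283)
step 29: x0=(0.1429, -0.3649) x1=(0.6555, 1.1850) x2=(0.9314, -1.4308)
step 30: x0=(0.0760, -0.3523) x1=(0.6141, 1.2064) x2=(0.9499, -1.4324)
step 31: x0=(0.0106, -0.3399) x1=(0.5725, 1.2274) x2=(0.9674, -1.4332)
step 32: x0=(-0.0534, -0.3276) x1=(0.5307, 1.2480) x2=(0.9842, -1.4334)
step 33: x0=(-0.1161, -0.3152) x1=(0.4885, 1.2682) x2=(1.0001, -1.4331)
step 34: x0=(-0.1776, -0.3026) x1=(0.4461, 1.2881) x2=(1.0152, -1.4323)
step 35: x0=(-0.2378, -0.2899) x1=(0.4034, 1.3076) x2=(1.0297, -1.4311)
step 36: x0=(-0.2967, -0.2769) x1=(0.3605, 1.3268) x2=(1.0435, -1.4297)
step 37: x0=(-0.3546, -0.2636) x1=(0.3172, 1.3456) x2=(1.0567, -1.4280)
step 38: x0=(-0.4112, -0.2500) x1=(0.2736, 1.3641) x2=(1.0693, -1.4260)

1.7534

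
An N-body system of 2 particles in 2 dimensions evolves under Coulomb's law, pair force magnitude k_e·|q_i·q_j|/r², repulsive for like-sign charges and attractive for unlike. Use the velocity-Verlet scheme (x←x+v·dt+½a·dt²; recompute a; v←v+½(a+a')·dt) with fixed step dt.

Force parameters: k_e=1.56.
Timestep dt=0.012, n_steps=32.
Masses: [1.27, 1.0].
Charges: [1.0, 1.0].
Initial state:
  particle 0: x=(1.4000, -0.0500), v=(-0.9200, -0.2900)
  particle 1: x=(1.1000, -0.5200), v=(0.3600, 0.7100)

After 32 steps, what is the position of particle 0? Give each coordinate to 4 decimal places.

(1.1922, 0.1653)

step 0: x0=(1.4000, -0.0500) x1=(1.1000, -0.5200)
step 1: x0=(1.3891, -0.0532) x1=(1.1041, -0.5118)
step 2: x0=(1.3785, -0.0560) x1=(1.1078, -0.5042)
step 3: x0=(1.3683, -0.0581) x1=(1.1111, -0.4974)
step 4: x0=(1.3584, -0.0597) x1=(1.1140, -0.4913)
step 5: x0=(1.3489, -0.0607) x1=(1.1164, -0.4859)
step 6: x0=(1.3397, -0.0610) x1=(1.1184, -0.4815)
step 7: x0=(1.3309, -0.0606) x1=(1.1198, -0.4779)
step 8: x0=(1.3225, -0.0595) x1=(1.1209, -0.4752)
step 9: x0=(1.3144, -0.0576) x1=(1.1214, -0.4734)
step 10: x0=(1.3067, -0.0550) x1=(1.1215, -0.4727)
step 11: x0=(1.2993, -0.0516) x1=(1.1212, -0.4729)
step 12: x0=(1.2922, -0.0474) x1=(1.1205, -0.4741)
step 13: x0=(1.2855, -0.0424) x1=(1.1193, -0.4763)
step 14: x0=(1.2790, -0.0367) x1=(1.1178, -0.4795)
step 15: x0=(1.2729, -0.0302) x1=(1.1160, -0.4836)
step 16: x0=(1.2669, -0.0230) x1=(1.1138, -0.4886)
step 17: x0=(1.2612, -0.0152) x1=(1.1113, -0.4946)
step 18: x0=(1.2557, -0.0066) x1=(1.1086, -0.5013)
step 19: x0=(1.2505, 0.0026) x1=(1.1056, -0.5089)
step 20: x0=(1.2453, 0.0124) x1=(1.1024, -0.5173)
step 21: x0=(1.2404, 0.0228) x1=(1.0990, -0.5263)
step 22: x0=(1.2355, 0.0337) x1=(1.0955, -0.5361)
step 23: x0=(1.2308, 0.0451) x1=(1.0918, -0.5465)
step 24: x0=(1.2262, 0.0570) x1=(1.0879, -0.5574)
step 25: x0=(1.2217, 0.0693) x1=(1.0839, -0.5690)
step 26: x0=(1.2173, 0.0820) x1=(1.0798, -0.5810)
step 27: x0=(1.2129, 0.0951) x1=(1.0756, -0.5935)
step 28: x0=(1.2087, 0.1085) x1=(1.0714, -0.6065)
step 29: x0=(1.2045, 0.1223) x1=(1.0670, -0.6199)
step 30: x0=(1.2003, 0.1363) x1=(1.0626, -0.6336)
step 31: x0=(1.1962, 0.1507) x1=(1.0581, -0.6478)
step 32: x0=(1.1922, 0.1653) x1=(1.0535, -0.6622)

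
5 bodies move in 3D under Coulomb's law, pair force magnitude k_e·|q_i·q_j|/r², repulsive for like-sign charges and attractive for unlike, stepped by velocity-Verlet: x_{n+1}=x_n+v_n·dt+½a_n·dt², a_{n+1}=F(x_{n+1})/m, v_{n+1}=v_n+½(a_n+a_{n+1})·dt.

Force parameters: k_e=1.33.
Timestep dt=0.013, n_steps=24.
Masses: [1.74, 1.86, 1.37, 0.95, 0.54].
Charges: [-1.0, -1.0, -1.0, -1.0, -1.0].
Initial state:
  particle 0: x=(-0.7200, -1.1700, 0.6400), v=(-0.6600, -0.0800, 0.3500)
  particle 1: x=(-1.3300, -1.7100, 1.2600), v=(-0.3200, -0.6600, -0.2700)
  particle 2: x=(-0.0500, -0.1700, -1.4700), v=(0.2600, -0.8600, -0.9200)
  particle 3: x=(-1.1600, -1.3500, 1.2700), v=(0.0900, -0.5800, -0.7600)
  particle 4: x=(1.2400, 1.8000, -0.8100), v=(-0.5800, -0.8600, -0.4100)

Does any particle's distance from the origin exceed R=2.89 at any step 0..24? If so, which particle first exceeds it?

no

step 0: x0=(-0.7200, -1.1700, 0.6400) x1=(-1.3300, -1.7100, 1.2600) x2=(-0.0500, -0.1700, -1.4700) x3=(-1.1600, -1.3500, 1.2700) x4=(1.2400, 1.8000, -0.8100)
step 1: x0=(-0.7285, -1.1710, 0.6444) x1=(-1.3344, -1.7190, 1.2565) x2=(-0.0466, -0.1812, -1.4820) x3=(-1.1586, -1.3569, 1.2603) x4=(1.2325, 1.7889, -0.8153)
step 2: x0=(-0.7368, -1.1719, 0.6487) x1=(-1.3391, -1.7287, 1.2531) x2=(-0.0432, -0.1924, -1.4940) x3=(-1.1568, -1.3626, 1.2510) x4=(1.2251, 1.7779, -0.8207)
step 3: x0=(-0.7449, -1.1727, 0.6526) x1=(-1.3443, -1.7391, 1.2498) x2=(-0.0398, -0.2035, -1.5061) x3=(-1.1547, -1.3672, 1.2420) x4=(1.2177, 1.7669, -0.8260)
step 4: x0=(-0.7528, -1.1733, 0.6564) x1=(-1.3498, -1.7502, 1.2466) x2=(-0.0364, -0.2147, -1.5183) x3=(-1.1521, -1.3707, 1.2333) x4=(1.2104, 1.7561, -0.8314)
step 5: x0=(-0.7606, -1.1739, 0.6599) x1=(-1.3558, -1.7620, 1.2434) x2=(-0.0330, -0.2259, -1.5305) x3=(-1.1493, -1.3732, 1.2250) x4=(1.2032, 1.7454, -0.8368)
step 6: x0=(-0.7681, -1.1743, 0.6632) x1=(-1.3621, -1.7744, 1.2404) x2=(-0.0296, -0.2371, -1.5428) x3=(-1.1461, -1.3747, 1.2170) x4=(1.1961, 1.7348, -0.8421)
step 7: x0=(-0.7754, -1.1746, 0.6662) x1=(-1.3687, -1.7873, 1.2375) x2=(-0.0262, -0.2482, -1.5551) x3=(-1.1427, -1.3754, 1.2094) x4=(1.1890, 1.7243, -0.8475)
step 8: x0=(-0.7826, -1.1747, 0.6689) x1=(-1.3757, -1.8009, 1.2347) x2=(-0.0228, -0.2594, -1.5675) x3=(-1.1390, -1.3754, 1.2021) x4=(1.1820, 1.7140, -0.8529)
step 9: x0=(-0.7895, -1.1747, 0.6714) x1=(-1.3830, -1.8149, 1.2320) x2=(-0.0194, -0.2706, -1.5799) x3=(-1.1351, -1.3746, 1.1952) x4=(1.1750, 1.7037, -0.8583)
step 10: x0=(-0.7962, -1.1746, 0.6736) x1=(-1.3906, -1.8295, 1.2293) x2=(-0.0160, -0.2818, -1.5924) x3=(-1.1311, -1.3732, 1.1887) x4=(1.1682, 1.6935, -0.8637)
step 11: x0=(-0.8027, -1.1742, 0.6754) x1=(-1.3985, -1.8445, 1.2268) x2=(-0.0126, -0.2930, -1.6050) x3=(-1.1270, -1.3713, 1.1826) x4=(1.1614, 1.6835, -0.8692)
step 12: x0=(-0.8089, -1.1738, 0.6770) x1=(-1.4066, -1.8599, 1.2244) x2=(-0.0091, -0.3042, -1.6176) x3=(-1.1228, -1.3689, 1.1770) x4=(1.1547, 1.6735, -0.8746)
step 13: x0=(-0.8150, -1.1731, 0.6783) x1=(-1.4150, -1.8757, 1.2221) x2=(-0.0057, -0.3154, -1.6302) x3=(-1.1186, -1.3661, 1.1718) x4=(1.1480, 1.6637, -0.8800)
step 14: x0=(-0.8208, -1.1723, 0.6793) x1=(-1.4237, -1.8919, 1.2199) x2=(-0.0022, -0.3266, -1.6430) x3=(-1.1143, -1.3629, 1.1671) x4=(1.1414, 1.6540, -0.8855)
step 15: x0=(-0.8264, -1.1713, 0.6800) x1=(-1.4325, -1.9085, 1.2178) x2=(0.0012, -0.3378, -1.6557) x3=(-1.1101, -1.3594, 1.1628) x4=(1.1349, 1.6444, -0.8909)
step 16: x0=(-0.8317, -1.1702, 0.6803) x1=(-1.4416, -1.9254, 1.2158) x2=(0.0047, -0.3490, -1.6686) x3=(-1.1059, -1.3556, 1.1592) x4=(1.1285, 1.6348, -0.8964)
step 17: x0=(-0.8369, -1.1689, 0.6802) x1=(-1.4509, -1.9425, 1.2138) x2=(0.0081, -0.3602, -1.6814) x3=(-1.1018, -1.3516, 1.1561) x4=(1.1221, 1.6254, -0.9019)
step 18: x0=(-0.8418, -1.1673, 0.6799) x1=(-1.4604, -1.9600, 1.2119) x2=(0.0116, -0.3714, -1.6944) x3=(-1.0978, -1.3474, 1.1535) x4=(1.1158, 1.6162, -0.9073)
step 19: x0=(-0.8464, -1.1656, 0.6791) x1=(-1.4700, -1.9778, 1.2101) x2=(0.0150, -0.3826, -1.7074) x3=(-1.0939, -1.3431, 1.1516) x4=(1.1096, 1.6070, -0.9128)
step 20: x0=(-0.8509, -1.1637, 0.6780) x1=(-1.4798, -1.9958, 1.2084) x2=(0.0185, -0.3938, -1.7204) x3=(-1.0901, -1.3386, 1.1502) x4=(1.1034, 1.5979, -0.9183)
step 21: x0=(-0.8551, -1.1617, 0.6765) x1=(-1.4898, -2.0141, 1.2067) x2=(0.0220, -0.4051, -1.7335) x3=(-1.0865, -1.3341, 1.1496) x4=(1.0974, 1.5890, -0.9238)
step 22: x0=(-0.8592, -1.1594, 0.6747) x1=(-1.4999, -2.0326, 1.2051) x2=(0.0255, -0.4163, -1.7467) x3=(-1.0830, -1.3295, 1.1496) x4=(1.0913, 1.5801, -0.9293)
step 23: x0=(-0.8630, -1.1570, 0.6724) x1=(-1.5102, -2.0513, 1.2035) x2=(0.0290, -0.4276, -1.7599) x3=(-1.0796, -1.3248, 1.1502) x4=(1.0854, 1.5714, -0.9348)
step 24: x0=(-0.8666, -1.1543, 0.6698) x1=(-1.5206, -2.0702, 1.2020) x2=(0.0325, -0.4388, -1.7731) x3=(-1.0764, -1.3202, 1.1515) x4=(1.0795, 1.5628, -0.9404)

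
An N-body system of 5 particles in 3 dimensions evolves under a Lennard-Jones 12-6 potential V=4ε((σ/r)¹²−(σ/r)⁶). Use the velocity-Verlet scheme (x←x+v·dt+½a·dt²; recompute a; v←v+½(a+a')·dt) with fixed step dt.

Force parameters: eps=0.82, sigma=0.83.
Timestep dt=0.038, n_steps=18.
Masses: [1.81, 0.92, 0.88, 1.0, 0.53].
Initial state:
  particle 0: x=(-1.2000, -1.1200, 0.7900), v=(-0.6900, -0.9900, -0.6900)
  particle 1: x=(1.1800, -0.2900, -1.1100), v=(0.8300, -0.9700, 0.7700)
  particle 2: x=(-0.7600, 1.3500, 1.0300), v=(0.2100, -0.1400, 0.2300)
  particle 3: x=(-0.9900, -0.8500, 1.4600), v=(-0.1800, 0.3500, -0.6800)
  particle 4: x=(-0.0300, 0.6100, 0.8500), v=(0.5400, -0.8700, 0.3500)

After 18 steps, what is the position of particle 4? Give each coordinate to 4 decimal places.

step 0: x0=(-1.2000, -1.1200, 0.7900) x1=(1.1800, -0.2900, -1.1100) x2=(-0.7600, 1.3500, 1.0300) x3=(-0.9900, -0.8500, 1.4600) x4=(-0.0300, 0.6100, 0.8500)
step 1: x0=(-1.2399, -1.1752, 0.7200) x1=(1.2115, -0.3269, -1.0807) x2=(-0.7507, 1.3433, 1.0384) x3=(-0.9720, -0.8047, 1.5133) x4=(-0.0118, 0.5790, 0.8639)
step 2: x0=(-1.2801, -1.2309, 0.6492) x1=(1.2431, -0.3637, -1.0514) x2=(-0.7389, 1.3340, 1.0462) x3=(-0.9534, -0.7586, 1.5682) x4=(0.0022, 0.5521, 0.8788)
step 3: x0=(-1.3198, -1.2857, 0.5798) x1=(1.2746, -0.4006, -1.0221) x2=(-0.7247, 1.3221, 1.0535) x3=(-0.9356, -0.7136, 1.6203) x4=(0.0119, 0.5290, 0.8947)
step 4: x0=(-1.3592, -1.3401, 0.5112) x1=(1.3060, -0.4374, -0.9928) x2=(-0.7082, 1.3076, 1.0603) x3=(-0.9182, -0.6692, 1.6709) x4=(0.0175, 0.5097, 0.9116)
step 5: x0=(-1.3984, -1.3943, 0.4429) x1=(1.3375, -0.4742, -0.9635) x2=(-0.6893, 1.2904, 1.0667) x3=(-0.9009, -0.6249, 1.7208) x4=(0.0190, 0.4945, 0.9294)
step 6: x0=(-1.4376, -1.4484, 0.3748) x1=(1.3690, -0.5110, -0.9341) x2=(-0.6681, 1.2705, 1.0726) x3=(-0.8835, -0.5806, 1.7703) x4=(0.0161, 0.4833, 0.9483)
step 7: x0=(-1.4767, -1.5024, 0.3068) x1=(1.4004, -0.5479, -0.9047) x2=(-0.6443, 1.2476, 1.0780) x3=(-0.8661, -0.5361, 1.8194) x4=(0.0088, 0.4765, 0.9681)
step 8: x0=(-1.5158, -1.5564, 0.2388) x1=(1.4319, -0.5847, -0.8754) x2=(-0.6180, 1.2216, 1.0831) x3=(-0.8484, -0.4914, 1.8682) x4=(-0.0030, 0.4741, 0.9890)
step 9: x0=(-1.5549, -1.6103, 0.1709) x1=(1.4633, -0.6215, -0.8460) x2=(-0.5900, 1.1934, 1.0880) x3=(-0.8306, -0.4463, 1.9167) x4=(-0.0183, 0.4750, 1.0108)
step 10: x0=(-1.5939, -1.6643, 0.1030) x1=(1.4947, -0.6583, -0.8165) x2=(-0.5627, 1.1660, 1.0930) x3=(-0.8125, -0.4009, 1.9648) x4=(-0.0327, 0.4736, 1.0328)
step 11: x0=(-1.6330, -1.7182, 0.0351) x1=(1.5261, -0.6951, -0.7871) x2=(-0.5432, 1.1484, 1.0989) x3=(-0.7941, -0.3550, 2.0126) x4=(-0.0349, 0.4550, 1.0541)
step 12: x0=(-1.6721, -1.7721, -0.0328) x1=(1.5575, -0.7319, -0.7577) x2=(-0.5344, 1.1454, 1.1059) x3=(-0.7754, -0.3087, 2.0598) x4=(-0.0198, 0.4114, 1.0744)
step 13: x0=(-1.7111, -1.8261, -0.1007) x1=(1.5889, -0.7686, -0.7283) x2=(-0.5290, 1.1470, 1.1132) x3=(-0.7564, -0.2619, 2.1065) x4=(0.0002, 0.3593, 1.0953)
step 14: x0=(-1.7502, -1.8800, -0.1686) x1=(1.6203, -0.8054, -0.6988) x2=(-0.5227, 1.1470, 1.1206) x3=(-0.7368, -0.2147, 2.1525) x4=(0.0178, 0.3088, 1.1173)
step 15: x0=(-1.7892, -1.9339, -0.2365) x1=(1.6517, -0.8422, -0.6693) x2=(-0.5144, 1.1438, 1.1282) x3=(-0.7168, -0.1669, 2.1977) x4=(0.0313, 0.2626, 1.1405)
step 16: x0=(-1.8283, -1.9878, -0.3044) x1=(1.6830, -0.8790, -0.6399) x2=(-0.5042, 1.1371, 1.1359) x3=(-0.6963, -0.1187, 2.2420) x4=(0.0405, 0.2214, 1.1650)
step 17: x0=(-1.8673, -2.0417, -0.3723) x1=(1.7144, -0.9157, -0.6104) x2=(-0.4920, 1.1270, 1.1439) x3=(-0.6751, -0.0700, 2.2854) x4=(0.0454, 0.1850, 1.1909)
step 18: x0=(-1.9063, -2.0956, -0.4402) x1=(1.7457, -0.9525, -0.5809) x2=(-0.4782, 1.1136, 1.1522) x3=(-0.6533, -0.0210, 2.3277) x4=(0.0463, 0.1534, 1.2182)

(0.0463, 0.1534, 1.2182)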